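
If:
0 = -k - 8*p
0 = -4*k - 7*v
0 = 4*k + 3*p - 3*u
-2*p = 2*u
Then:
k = 0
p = 0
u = 0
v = 0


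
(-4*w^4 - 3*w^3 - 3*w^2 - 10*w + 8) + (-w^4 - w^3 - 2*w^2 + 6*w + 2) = -5*w^4 - 4*w^3 - 5*w^2 - 4*w + 10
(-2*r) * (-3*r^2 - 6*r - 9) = 6*r^3 + 12*r^2 + 18*r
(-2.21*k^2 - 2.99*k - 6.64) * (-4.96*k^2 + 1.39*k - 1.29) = 10.9616*k^4 + 11.7585*k^3 + 31.6292*k^2 - 5.3725*k + 8.5656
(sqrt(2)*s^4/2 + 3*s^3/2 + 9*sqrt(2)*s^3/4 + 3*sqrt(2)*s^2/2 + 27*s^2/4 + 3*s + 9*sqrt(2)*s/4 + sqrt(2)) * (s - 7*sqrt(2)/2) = sqrt(2)*s^5/2 - 2*s^4 + 9*sqrt(2)*s^4/4 - 9*s^3 - 15*sqrt(2)*s^3/4 - 171*sqrt(2)*s^2/8 - 15*s^2/2 - 63*s/4 - 19*sqrt(2)*s/2 - 7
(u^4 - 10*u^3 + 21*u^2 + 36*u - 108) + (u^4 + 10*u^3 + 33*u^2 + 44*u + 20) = 2*u^4 + 54*u^2 + 80*u - 88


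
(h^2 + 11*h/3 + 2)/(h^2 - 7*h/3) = (3*h^2 + 11*h + 6)/(h*(3*h - 7))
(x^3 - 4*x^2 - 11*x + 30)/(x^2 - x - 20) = (x^2 + x - 6)/(x + 4)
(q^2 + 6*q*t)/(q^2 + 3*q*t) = (q + 6*t)/(q + 3*t)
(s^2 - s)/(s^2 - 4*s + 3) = s/(s - 3)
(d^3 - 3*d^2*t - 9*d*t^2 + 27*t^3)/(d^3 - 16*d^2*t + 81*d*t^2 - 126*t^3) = (d^2 - 9*t^2)/(d^2 - 13*d*t + 42*t^2)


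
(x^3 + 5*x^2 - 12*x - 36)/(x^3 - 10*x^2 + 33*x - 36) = (x^2 + 8*x + 12)/(x^2 - 7*x + 12)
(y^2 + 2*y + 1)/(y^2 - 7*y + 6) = (y^2 + 2*y + 1)/(y^2 - 7*y + 6)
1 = 1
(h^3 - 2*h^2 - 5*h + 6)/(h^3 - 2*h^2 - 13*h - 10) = (h^2 - 4*h + 3)/(h^2 - 4*h - 5)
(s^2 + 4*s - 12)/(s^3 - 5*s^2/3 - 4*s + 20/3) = 3*(s + 6)/(3*s^2 + s - 10)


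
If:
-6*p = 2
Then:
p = -1/3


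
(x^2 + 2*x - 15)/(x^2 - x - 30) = (x - 3)/(x - 6)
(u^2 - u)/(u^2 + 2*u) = (u - 1)/(u + 2)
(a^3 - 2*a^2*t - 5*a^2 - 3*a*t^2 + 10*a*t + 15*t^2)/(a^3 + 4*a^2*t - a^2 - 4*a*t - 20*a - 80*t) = (a^2 - 2*a*t - 3*t^2)/(a^2 + 4*a*t + 4*a + 16*t)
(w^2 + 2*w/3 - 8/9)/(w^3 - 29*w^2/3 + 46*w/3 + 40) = (w - 2/3)/(w^2 - 11*w + 30)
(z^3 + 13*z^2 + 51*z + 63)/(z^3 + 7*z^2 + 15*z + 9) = (z + 7)/(z + 1)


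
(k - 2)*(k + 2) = k^2 - 4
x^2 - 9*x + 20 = (x - 5)*(x - 4)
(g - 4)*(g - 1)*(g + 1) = g^3 - 4*g^2 - g + 4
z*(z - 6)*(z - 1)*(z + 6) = z^4 - z^3 - 36*z^2 + 36*z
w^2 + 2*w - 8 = (w - 2)*(w + 4)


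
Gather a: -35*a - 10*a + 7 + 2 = 9 - 45*a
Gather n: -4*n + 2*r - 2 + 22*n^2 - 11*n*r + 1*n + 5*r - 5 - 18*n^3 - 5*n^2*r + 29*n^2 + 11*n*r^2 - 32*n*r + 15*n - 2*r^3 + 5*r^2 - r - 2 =-18*n^3 + n^2*(51 - 5*r) + n*(11*r^2 - 43*r + 12) - 2*r^3 + 5*r^2 + 6*r - 9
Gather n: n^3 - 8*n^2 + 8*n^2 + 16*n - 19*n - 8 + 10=n^3 - 3*n + 2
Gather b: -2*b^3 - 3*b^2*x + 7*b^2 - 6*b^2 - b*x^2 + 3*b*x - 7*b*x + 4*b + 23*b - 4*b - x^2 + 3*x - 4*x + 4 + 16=-2*b^3 + b^2*(1 - 3*x) + b*(-x^2 - 4*x + 23) - x^2 - x + 20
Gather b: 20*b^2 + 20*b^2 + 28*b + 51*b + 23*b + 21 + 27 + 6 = 40*b^2 + 102*b + 54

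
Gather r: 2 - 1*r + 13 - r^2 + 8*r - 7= -r^2 + 7*r + 8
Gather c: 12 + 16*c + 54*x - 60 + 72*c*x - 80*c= c*(72*x - 64) + 54*x - 48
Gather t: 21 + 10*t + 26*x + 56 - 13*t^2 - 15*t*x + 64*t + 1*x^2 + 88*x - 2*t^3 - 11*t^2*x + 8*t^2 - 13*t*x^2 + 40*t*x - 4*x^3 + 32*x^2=-2*t^3 + t^2*(-11*x - 5) + t*(-13*x^2 + 25*x + 74) - 4*x^3 + 33*x^2 + 114*x + 77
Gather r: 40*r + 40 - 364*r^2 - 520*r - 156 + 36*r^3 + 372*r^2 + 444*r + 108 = 36*r^3 + 8*r^2 - 36*r - 8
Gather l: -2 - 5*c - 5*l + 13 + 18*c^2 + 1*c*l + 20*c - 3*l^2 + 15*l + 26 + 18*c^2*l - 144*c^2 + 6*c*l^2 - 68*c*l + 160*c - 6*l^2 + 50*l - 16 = -126*c^2 + 175*c + l^2*(6*c - 9) + l*(18*c^2 - 67*c + 60) + 21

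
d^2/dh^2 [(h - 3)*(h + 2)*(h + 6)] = 6*h + 10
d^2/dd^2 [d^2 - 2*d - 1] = 2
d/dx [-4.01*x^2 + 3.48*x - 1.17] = 3.48 - 8.02*x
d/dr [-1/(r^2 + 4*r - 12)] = 2*(r + 2)/(r^2 + 4*r - 12)^2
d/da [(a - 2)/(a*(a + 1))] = (-a^2 + 4*a + 2)/(a^2*(a^2 + 2*a + 1))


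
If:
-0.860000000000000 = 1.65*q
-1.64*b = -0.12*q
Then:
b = -0.04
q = -0.52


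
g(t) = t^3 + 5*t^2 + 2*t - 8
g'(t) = 3*t^2 + 10*t + 2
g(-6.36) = -75.73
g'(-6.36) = 59.75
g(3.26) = 86.30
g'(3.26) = 66.48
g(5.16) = 272.84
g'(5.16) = 133.48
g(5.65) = 343.27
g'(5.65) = 154.27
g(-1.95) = -0.30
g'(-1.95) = -6.09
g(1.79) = 17.34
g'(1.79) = 29.51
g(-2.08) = 0.47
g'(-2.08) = -5.82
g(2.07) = 26.43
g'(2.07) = 35.55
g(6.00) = 400.00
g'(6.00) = 170.00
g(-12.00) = -1040.00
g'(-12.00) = 314.00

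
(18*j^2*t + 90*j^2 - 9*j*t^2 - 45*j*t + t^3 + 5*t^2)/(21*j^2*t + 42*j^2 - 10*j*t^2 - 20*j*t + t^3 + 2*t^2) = (-6*j*t - 30*j + t^2 + 5*t)/(-7*j*t - 14*j + t^2 + 2*t)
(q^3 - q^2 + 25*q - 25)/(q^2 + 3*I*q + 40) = (q^2 + q*(-1 + 5*I) - 5*I)/(q + 8*I)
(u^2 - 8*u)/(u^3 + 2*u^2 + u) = (u - 8)/(u^2 + 2*u + 1)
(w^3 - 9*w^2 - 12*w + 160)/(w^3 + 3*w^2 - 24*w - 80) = (w - 8)/(w + 4)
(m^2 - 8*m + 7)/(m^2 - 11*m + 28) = (m - 1)/(m - 4)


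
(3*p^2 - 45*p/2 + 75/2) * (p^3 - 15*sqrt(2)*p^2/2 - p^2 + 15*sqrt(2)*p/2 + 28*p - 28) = 3*p^5 - 45*sqrt(2)*p^4/2 - 51*p^4/2 + 144*p^3 + 765*sqrt(2)*p^3/4 - 1503*p^2/2 - 450*sqrt(2)*p^2 + 1125*sqrt(2)*p/4 + 1680*p - 1050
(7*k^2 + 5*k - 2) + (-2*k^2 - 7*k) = 5*k^2 - 2*k - 2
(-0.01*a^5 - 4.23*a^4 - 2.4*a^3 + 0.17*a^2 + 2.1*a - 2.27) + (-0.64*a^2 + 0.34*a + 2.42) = -0.01*a^5 - 4.23*a^4 - 2.4*a^3 - 0.47*a^2 + 2.44*a + 0.15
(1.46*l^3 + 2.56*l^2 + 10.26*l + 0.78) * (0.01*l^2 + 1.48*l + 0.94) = 0.0146*l^5 + 2.1864*l^4 + 5.2638*l^3 + 17.599*l^2 + 10.7988*l + 0.7332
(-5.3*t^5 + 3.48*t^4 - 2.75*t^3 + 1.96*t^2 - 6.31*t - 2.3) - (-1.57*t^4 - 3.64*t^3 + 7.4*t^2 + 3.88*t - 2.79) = -5.3*t^5 + 5.05*t^4 + 0.89*t^3 - 5.44*t^2 - 10.19*t + 0.49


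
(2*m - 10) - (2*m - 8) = -2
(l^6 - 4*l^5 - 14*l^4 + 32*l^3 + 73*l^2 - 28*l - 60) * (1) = l^6 - 4*l^5 - 14*l^4 + 32*l^3 + 73*l^2 - 28*l - 60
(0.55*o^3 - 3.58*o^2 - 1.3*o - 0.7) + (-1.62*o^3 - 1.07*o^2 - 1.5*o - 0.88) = -1.07*o^3 - 4.65*o^2 - 2.8*o - 1.58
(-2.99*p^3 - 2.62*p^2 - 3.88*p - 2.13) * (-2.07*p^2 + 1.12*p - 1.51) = 6.1893*p^5 + 2.0746*p^4 + 9.6121*p^3 + 4.0197*p^2 + 3.4732*p + 3.2163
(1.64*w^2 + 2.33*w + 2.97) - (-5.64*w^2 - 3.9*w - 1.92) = 7.28*w^2 + 6.23*w + 4.89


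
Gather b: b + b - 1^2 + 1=2*b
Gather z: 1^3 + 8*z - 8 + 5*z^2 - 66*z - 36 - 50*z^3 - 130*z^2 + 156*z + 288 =-50*z^3 - 125*z^2 + 98*z + 245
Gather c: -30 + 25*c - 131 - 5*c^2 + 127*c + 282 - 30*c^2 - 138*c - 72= -35*c^2 + 14*c + 49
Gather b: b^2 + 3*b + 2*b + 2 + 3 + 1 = b^2 + 5*b + 6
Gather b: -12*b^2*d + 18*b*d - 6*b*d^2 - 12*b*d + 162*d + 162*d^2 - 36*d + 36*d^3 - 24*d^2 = -12*b^2*d + b*(-6*d^2 + 6*d) + 36*d^3 + 138*d^2 + 126*d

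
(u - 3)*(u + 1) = u^2 - 2*u - 3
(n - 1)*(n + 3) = n^2 + 2*n - 3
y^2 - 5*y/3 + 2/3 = (y - 1)*(y - 2/3)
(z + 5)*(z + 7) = z^2 + 12*z + 35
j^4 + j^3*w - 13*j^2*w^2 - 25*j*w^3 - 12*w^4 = (j - 4*w)*(j + w)^2*(j + 3*w)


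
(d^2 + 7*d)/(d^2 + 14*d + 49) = d/(d + 7)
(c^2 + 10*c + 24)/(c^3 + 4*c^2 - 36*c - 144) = 1/(c - 6)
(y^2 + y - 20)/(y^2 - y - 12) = (y + 5)/(y + 3)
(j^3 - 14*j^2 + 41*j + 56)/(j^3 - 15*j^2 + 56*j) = (j + 1)/j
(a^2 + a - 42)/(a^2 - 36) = (a + 7)/(a + 6)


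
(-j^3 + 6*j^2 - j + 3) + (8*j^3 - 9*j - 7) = 7*j^3 + 6*j^2 - 10*j - 4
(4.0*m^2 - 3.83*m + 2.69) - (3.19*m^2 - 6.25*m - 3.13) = 0.81*m^2 + 2.42*m + 5.82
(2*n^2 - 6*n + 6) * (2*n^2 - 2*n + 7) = 4*n^4 - 16*n^3 + 38*n^2 - 54*n + 42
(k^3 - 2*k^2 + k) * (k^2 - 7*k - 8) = k^5 - 9*k^4 + 7*k^3 + 9*k^2 - 8*k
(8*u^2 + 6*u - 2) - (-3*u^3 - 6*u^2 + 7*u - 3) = 3*u^3 + 14*u^2 - u + 1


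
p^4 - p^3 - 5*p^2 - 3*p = p*(p - 3)*(p + 1)^2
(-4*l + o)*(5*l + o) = -20*l^2 + l*o + o^2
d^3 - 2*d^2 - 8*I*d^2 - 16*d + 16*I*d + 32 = (d - 2)*(d - 4*I)^2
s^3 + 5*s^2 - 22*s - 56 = (s - 4)*(s + 2)*(s + 7)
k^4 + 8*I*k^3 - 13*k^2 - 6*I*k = k*(k + I)^2*(k + 6*I)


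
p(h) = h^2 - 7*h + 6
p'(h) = 2*h - 7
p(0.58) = 2.28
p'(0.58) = -5.84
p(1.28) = -1.32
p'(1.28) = -4.44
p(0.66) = 1.82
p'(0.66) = -5.68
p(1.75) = -3.19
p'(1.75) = -3.50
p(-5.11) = 67.88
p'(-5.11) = -17.22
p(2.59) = -5.42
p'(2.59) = -1.82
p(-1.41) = 17.86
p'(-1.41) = -9.82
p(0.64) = 1.93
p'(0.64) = -5.72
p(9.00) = 24.00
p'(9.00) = 11.00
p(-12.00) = 234.00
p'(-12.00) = -31.00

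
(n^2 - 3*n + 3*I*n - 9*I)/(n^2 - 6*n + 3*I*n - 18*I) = (n - 3)/(n - 6)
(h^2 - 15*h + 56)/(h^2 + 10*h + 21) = (h^2 - 15*h + 56)/(h^2 + 10*h + 21)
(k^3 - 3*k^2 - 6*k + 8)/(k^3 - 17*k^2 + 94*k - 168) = (k^2 + k - 2)/(k^2 - 13*k + 42)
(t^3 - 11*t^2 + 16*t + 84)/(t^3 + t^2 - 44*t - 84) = (t - 6)/(t + 6)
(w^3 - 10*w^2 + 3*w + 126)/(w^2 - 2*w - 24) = (w^2 - 4*w - 21)/(w + 4)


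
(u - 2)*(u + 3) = u^2 + u - 6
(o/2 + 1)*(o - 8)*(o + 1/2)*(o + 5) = o^4/2 - o^3/4 - 93*o^2/4 - 103*o/2 - 20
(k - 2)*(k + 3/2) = k^2 - k/2 - 3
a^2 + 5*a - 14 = (a - 2)*(a + 7)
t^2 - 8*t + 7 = (t - 7)*(t - 1)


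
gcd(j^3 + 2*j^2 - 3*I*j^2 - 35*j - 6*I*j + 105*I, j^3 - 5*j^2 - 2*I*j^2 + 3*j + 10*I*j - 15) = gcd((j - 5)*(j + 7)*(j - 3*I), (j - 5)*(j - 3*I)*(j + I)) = j^2 + j*(-5 - 3*I) + 15*I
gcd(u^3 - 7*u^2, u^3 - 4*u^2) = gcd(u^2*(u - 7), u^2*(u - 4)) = u^2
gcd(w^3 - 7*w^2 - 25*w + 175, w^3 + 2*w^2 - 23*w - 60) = w - 5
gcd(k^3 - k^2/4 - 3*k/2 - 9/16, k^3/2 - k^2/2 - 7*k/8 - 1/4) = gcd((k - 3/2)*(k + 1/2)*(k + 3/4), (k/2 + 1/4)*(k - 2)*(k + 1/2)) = k + 1/2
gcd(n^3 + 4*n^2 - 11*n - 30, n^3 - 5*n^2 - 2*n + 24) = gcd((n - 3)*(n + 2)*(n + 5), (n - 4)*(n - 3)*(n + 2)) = n^2 - n - 6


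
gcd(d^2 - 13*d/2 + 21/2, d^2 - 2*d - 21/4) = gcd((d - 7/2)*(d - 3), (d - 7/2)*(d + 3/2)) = d - 7/2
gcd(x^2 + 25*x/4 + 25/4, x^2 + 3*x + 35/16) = x + 5/4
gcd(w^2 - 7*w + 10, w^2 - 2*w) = w - 2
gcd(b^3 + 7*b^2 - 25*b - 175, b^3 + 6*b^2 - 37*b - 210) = b^2 + 12*b + 35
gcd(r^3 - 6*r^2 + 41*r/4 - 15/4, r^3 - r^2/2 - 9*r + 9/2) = r^2 - 7*r/2 + 3/2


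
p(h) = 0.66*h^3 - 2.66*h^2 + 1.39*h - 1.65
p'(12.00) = 222.67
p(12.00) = 772.47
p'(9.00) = 113.89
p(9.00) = 276.54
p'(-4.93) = 75.74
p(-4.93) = -152.24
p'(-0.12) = 2.06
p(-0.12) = -1.86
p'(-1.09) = 9.54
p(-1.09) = -7.18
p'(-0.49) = 4.47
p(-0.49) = -3.05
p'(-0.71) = 6.17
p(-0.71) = -4.21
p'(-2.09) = 21.16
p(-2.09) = -22.20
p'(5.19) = 27.11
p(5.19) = 26.18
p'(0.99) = -1.94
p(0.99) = -2.24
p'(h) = 1.98*h^2 - 5.32*h + 1.39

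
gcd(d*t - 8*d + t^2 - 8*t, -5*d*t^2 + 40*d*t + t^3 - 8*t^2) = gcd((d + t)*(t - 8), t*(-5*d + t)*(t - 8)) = t - 8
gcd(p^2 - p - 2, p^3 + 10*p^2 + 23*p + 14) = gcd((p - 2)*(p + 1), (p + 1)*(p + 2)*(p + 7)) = p + 1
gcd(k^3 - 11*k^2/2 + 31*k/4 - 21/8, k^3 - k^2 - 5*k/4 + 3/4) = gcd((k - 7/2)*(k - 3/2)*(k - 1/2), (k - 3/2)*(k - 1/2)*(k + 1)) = k^2 - 2*k + 3/4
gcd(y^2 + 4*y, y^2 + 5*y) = y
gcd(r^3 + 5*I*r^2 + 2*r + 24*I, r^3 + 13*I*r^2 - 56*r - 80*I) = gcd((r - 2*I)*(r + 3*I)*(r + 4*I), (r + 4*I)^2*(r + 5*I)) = r + 4*I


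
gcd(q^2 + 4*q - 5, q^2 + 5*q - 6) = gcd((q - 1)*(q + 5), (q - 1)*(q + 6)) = q - 1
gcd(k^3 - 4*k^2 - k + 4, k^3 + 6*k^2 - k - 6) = k^2 - 1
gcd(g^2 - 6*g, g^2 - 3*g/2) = g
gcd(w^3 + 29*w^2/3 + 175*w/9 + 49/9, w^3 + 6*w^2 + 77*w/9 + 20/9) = w + 1/3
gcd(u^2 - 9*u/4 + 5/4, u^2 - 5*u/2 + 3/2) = u - 1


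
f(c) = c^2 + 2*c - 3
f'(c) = 2*c + 2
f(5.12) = 33.45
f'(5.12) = 12.24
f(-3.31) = 1.34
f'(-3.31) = -4.62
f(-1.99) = -3.02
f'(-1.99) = -1.98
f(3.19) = 13.56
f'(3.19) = 8.38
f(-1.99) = -3.02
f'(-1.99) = -1.98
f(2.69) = 9.62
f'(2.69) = 7.38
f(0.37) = -2.12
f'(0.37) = 2.74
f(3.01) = 12.08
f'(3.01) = 8.02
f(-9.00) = 60.00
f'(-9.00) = -16.00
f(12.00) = 165.00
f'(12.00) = 26.00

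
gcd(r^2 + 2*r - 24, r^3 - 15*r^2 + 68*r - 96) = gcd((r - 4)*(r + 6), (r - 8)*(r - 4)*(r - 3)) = r - 4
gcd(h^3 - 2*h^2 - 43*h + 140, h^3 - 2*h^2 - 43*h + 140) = h^3 - 2*h^2 - 43*h + 140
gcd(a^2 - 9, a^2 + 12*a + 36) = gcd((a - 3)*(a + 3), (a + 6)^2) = 1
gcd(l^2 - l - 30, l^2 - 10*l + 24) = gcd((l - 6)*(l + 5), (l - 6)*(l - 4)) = l - 6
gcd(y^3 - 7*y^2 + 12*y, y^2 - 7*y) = y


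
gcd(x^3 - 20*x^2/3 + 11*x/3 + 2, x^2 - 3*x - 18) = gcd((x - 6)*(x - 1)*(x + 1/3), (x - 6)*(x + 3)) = x - 6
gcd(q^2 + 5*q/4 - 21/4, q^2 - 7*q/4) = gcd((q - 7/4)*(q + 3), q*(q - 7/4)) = q - 7/4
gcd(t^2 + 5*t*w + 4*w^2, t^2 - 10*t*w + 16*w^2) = 1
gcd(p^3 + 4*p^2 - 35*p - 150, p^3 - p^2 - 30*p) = p^2 - p - 30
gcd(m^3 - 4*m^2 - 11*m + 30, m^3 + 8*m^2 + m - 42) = m^2 + m - 6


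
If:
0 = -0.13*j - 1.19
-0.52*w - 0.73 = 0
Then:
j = -9.15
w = -1.40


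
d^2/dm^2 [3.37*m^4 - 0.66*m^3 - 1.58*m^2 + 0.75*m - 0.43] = 40.44*m^2 - 3.96*m - 3.16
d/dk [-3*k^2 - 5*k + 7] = -6*k - 5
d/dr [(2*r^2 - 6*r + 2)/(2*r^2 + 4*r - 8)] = 5*(r^2 - 2*r + 2)/(r^4 + 4*r^3 - 4*r^2 - 16*r + 16)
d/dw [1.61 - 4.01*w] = -4.01000000000000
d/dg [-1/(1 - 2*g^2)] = -4*g/(2*g^2 - 1)^2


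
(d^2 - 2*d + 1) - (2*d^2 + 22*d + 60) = -d^2 - 24*d - 59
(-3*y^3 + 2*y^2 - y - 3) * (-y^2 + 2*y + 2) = 3*y^5 - 8*y^4 - y^3 + 5*y^2 - 8*y - 6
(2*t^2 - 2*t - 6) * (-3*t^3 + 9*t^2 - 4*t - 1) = -6*t^5 + 24*t^4 - 8*t^3 - 48*t^2 + 26*t + 6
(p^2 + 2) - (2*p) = p^2 - 2*p + 2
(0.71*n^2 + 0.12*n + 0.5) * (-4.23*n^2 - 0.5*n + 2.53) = -3.0033*n^4 - 0.8626*n^3 - 0.3787*n^2 + 0.0536*n + 1.265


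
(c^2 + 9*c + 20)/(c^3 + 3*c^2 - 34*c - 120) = 1/(c - 6)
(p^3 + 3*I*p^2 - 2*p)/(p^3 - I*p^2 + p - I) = p*(p + 2*I)/(p^2 - 2*I*p - 1)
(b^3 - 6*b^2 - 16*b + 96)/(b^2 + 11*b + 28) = (b^2 - 10*b + 24)/(b + 7)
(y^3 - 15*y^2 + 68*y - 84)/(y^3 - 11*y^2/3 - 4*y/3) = 3*(-y^3 + 15*y^2 - 68*y + 84)/(y*(-3*y^2 + 11*y + 4))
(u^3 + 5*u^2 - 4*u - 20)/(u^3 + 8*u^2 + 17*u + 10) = (u - 2)/(u + 1)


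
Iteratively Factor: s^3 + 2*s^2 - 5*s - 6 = (s + 3)*(s^2 - s - 2) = (s - 2)*(s + 3)*(s + 1)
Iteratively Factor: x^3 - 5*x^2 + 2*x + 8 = (x - 4)*(x^2 - x - 2) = (x - 4)*(x + 1)*(x - 2)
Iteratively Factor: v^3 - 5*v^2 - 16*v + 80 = (v - 5)*(v^2 - 16) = (v - 5)*(v + 4)*(v - 4)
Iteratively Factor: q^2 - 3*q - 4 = (q - 4)*(q + 1)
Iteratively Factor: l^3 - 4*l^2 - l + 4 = (l - 4)*(l^2 - 1) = (l - 4)*(l - 1)*(l + 1)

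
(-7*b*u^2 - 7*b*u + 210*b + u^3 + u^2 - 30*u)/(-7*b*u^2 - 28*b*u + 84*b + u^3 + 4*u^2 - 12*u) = (u - 5)/(u - 2)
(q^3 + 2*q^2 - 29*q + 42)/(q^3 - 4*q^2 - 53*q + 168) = (q - 2)/(q - 8)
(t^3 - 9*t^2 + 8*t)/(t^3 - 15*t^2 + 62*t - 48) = t/(t - 6)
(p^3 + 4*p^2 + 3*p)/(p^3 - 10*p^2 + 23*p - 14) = p*(p^2 + 4*p + 3)/(p^3 - 10*p^2 + 23*p - 14)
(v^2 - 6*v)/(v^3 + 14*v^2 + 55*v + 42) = v*(v - 6)/(v^3 + 14*v^2 + 55*v + 42)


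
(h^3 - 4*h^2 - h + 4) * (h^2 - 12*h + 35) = h^5 - 16*h^4 + 82*h^3 - 124*h^2 - 83*h + 140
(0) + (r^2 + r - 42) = r^2 + r - 42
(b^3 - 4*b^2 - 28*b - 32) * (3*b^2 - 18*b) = 3*b^5 - 30*b^4 - 12*b^3 + 408*b^2 + 576*b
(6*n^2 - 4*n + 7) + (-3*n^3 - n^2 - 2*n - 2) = -3*n^3 + 5*n^2 - 6*n + 5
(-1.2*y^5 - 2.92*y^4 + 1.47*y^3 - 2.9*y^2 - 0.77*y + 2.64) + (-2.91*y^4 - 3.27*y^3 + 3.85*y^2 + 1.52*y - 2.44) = -1.2*y^5 - 5.83*y^4 - 1.8*y^3 + 0.95*y^2 + 0.75*y + 0.2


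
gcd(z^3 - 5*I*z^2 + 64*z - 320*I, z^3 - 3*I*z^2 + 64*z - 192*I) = z^2 + 64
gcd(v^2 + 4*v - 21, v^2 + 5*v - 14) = v + 7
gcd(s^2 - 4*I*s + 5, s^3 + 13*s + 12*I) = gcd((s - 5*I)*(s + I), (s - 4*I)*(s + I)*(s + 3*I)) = s + I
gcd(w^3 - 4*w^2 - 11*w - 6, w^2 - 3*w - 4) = w + 1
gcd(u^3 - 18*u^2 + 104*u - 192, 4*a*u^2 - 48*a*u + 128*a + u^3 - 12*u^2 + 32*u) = u^2 - 12*u + 32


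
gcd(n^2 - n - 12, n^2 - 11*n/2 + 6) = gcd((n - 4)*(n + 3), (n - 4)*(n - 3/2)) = n - 4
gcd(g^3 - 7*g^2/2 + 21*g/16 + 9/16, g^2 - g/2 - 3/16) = g^2 - g/2 - 3/16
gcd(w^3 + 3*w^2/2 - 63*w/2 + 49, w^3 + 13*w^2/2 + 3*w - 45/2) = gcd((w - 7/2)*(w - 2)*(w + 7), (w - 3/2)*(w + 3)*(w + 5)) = 1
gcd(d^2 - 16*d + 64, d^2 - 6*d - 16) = d - 8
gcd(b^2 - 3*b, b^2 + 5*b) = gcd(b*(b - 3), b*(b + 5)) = b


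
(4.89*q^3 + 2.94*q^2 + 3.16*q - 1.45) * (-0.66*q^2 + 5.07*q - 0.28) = -3.2274*q^5 + 22.8519*q^4 + 11.451*q^3 + 16.155*q^2 - 8.2363*q + 0.406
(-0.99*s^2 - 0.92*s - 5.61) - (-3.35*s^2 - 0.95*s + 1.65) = 2.36*s^2 + 0.0299999999999999*s - 7.26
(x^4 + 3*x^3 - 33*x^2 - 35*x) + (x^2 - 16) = x^4 + 3*x^3 - 32*x^2 - 35*x - 16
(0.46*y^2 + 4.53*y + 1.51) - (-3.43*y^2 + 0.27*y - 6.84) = 3.89*y^2 + 4.26*y + 8.35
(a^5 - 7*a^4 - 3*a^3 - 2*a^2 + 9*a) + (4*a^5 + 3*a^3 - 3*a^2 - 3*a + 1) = 5*a^5 - 7*a^4 - 5*a^2 + 6*a + 1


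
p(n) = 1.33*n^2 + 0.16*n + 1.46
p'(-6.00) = -15.80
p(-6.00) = 48.38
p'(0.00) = 0.16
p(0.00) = 1.46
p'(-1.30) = -3.30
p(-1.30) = 3.50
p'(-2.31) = -5.98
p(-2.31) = 8.19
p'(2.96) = 8.03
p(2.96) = 13.59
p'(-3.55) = -9.28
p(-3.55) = 17.65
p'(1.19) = 3.33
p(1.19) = 3.53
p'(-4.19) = -10.99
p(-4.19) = 24.14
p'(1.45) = 4.02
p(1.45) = 4.49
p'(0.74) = 2.13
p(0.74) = 2.31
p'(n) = 2.66*n + 0.16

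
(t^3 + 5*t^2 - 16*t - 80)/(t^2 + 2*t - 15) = (t^2 - 16)/(t - 3)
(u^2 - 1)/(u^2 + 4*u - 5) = (u + 1)/(u + 5)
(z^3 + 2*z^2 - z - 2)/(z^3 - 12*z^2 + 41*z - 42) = (z^3 + 2*z^2 - z - 2)/(z^3 - 12*z^2 + 41*z - 42)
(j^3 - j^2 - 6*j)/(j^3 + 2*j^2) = (j - 3)/j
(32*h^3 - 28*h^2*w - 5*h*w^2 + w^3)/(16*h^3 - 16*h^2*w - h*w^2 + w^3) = (-8*h + w)/(-4*h + w)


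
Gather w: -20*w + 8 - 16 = -20*w - 8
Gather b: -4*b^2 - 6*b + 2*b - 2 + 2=-4*b^2 - 4*b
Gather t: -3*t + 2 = 2 - 3*t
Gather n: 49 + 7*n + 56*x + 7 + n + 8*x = 8*n + 64*x + 56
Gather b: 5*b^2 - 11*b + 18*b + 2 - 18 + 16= 5*b^2 + 7*b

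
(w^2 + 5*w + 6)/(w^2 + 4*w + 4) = (w + 3)/(w + 2)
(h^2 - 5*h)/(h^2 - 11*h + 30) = h/(h - 6)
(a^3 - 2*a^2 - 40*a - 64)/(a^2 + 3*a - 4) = (a^2 - 6*a - 16)/(a - 1)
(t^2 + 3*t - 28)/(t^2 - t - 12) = (t + 7)/(t + 3)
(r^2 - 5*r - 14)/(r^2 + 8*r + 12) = (r - 7)/(r + 6)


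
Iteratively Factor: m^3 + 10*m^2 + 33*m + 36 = (m + 3)*(m^2 + 7*m + 12) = (m + 3)*(m + 4)*(m + 3)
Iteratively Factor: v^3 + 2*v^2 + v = (v + 1)*(v^2 + v) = (v + 1)^2*(v)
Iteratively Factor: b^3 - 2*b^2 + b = (b - 1)*(b^2 - b) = (b - 1)^2*(b)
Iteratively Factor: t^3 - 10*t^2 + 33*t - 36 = (t - 3)*(t^2 - 7*t + 12) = (t - 4)*(t - 3)*(t - 3)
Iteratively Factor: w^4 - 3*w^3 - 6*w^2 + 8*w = (w - 4)*(w^3 + w^2 - 2*w) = w*(w - 4)*(w^2 + w - 2) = w*(w - 4)*(w + 2)*(w - 1)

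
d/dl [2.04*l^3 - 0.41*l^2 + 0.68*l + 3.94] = 6.12*l^2 - 0.82*l + 0.68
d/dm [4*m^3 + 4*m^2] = 4*m*(3*m + 2)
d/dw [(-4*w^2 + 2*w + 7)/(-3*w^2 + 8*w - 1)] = 2*(-13*w^2 + 25*w - 29)/(9*w^4 - 48*w^3 + 70*w^2 - 16*w + 1)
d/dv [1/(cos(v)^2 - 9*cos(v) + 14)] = (2*cos(v) - 9)*sin(v)/(cos(v)^2 - 9*cos(v) + 14)^2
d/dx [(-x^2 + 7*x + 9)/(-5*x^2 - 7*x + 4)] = (42*x^2 + 82*x + 91)/(25*x^4 + 70*x^3 + 9*x^2 - 56*x + 16)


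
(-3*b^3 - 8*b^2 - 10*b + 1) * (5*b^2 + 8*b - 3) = -15*b^5 - 64*b^4 - 105*b^3 - 51*b^2 + 38*b - 3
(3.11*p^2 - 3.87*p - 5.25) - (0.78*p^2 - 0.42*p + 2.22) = 2.33*p^2 - 3.45*p - 7.47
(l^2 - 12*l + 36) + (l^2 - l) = 2*l^2 - 13*l + 36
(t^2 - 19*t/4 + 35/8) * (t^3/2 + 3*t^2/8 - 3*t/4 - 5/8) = t^5/2 - 2*t^4 - 11*t^3/32 + 293*t^2/64 - 5*t/16 - 175/64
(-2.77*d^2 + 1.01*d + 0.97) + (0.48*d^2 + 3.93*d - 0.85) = -2.29*d^2 + 4.94*d + 0.12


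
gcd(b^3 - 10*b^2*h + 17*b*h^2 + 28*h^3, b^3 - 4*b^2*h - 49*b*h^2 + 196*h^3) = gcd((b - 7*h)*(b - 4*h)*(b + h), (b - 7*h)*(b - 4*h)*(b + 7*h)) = b^2 - 11*b*h + 28*h^2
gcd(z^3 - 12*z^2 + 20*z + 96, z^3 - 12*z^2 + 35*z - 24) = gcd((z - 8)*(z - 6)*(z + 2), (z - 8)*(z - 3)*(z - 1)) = z - 8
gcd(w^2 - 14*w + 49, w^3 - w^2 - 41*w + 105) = 1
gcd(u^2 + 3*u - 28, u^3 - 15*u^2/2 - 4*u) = 1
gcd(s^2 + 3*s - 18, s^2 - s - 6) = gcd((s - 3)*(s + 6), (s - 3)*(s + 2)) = s - 3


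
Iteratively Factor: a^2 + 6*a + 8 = (a + 4)*(a + 2)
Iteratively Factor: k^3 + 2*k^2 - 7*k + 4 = (k + 4)*(k^2 - 2*k + 1) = (k - 1)*(k + 4)*(k - 1)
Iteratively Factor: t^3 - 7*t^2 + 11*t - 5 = (t - 5)*(t^2 - 2*t + 1) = (t - 5)*(t - 1)*(t - 1)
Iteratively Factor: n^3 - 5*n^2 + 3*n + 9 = (n - 3)*(n^2 - 2*n - 3) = (n - 3)*(n + 1)*(n - 3)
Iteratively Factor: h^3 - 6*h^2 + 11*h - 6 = (h - 2)*(h^2 - 4*h + 3) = (h - 3)*(h - 2)*(h - 1)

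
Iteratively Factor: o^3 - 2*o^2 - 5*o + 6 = (o - 3)*(o^2 + o - 2) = (o - 3)*(o - 1)*(o + 2)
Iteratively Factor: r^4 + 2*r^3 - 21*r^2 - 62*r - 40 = (r + 1)*(r^3 + r^2 - 22*r - 40) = (r + 1)*(r + 4)*(r^2 - 3*r - 10) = (r - 5)*(r + 1)*(r + 4)*(r + 2)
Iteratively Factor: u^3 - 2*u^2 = (u)*(u^2 - 2*u) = u*(u - 2)*(u)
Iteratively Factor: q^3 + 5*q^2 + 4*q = (q + 1)*(q^2 + 4*q) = q*(q + 1)*(q + 4)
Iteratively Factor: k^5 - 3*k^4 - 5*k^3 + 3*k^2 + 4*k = (k)*(k^4 - 3*k^3 - 5*k^2 + 3*k + 4) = k*(k + 1)*(k^3 - 4*k^2 - k + 4) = k*(k - 1)*(k + 1)*(k^2 - 3*k - 4) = k*(k - 4)*(k - 1)*(k + 1)*(k + 1)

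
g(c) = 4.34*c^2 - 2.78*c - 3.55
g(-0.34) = -2.10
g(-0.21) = -2.77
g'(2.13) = 15.71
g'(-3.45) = -32.73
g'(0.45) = 1.13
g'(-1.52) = -15.97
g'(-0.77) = -9.46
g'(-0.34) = -5.73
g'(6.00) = 49.30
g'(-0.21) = -4.60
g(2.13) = 10.22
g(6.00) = 136.01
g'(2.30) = 17.18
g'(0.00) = -2.78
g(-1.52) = 10.70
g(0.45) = -3.92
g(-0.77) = 1.16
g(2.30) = 13.01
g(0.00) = -3.55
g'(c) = 8.68*c - 2.78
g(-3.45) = 57.70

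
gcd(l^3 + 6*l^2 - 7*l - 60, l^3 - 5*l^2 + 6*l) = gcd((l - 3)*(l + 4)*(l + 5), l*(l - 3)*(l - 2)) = l - 3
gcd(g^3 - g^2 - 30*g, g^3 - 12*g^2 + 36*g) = g^2 - 6*g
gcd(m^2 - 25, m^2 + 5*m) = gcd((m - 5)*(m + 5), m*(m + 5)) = m + 5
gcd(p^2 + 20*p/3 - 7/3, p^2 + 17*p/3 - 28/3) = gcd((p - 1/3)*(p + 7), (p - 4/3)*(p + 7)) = p + 7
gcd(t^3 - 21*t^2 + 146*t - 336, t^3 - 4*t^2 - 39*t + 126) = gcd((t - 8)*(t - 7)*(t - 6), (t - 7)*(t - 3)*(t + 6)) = t - 7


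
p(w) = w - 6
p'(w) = 1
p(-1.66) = -7.66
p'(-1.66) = 1.00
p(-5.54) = -11.54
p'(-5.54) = 1.00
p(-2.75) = -8.75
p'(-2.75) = 1.00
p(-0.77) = -6.77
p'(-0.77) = 1.00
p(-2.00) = -8.00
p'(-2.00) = 1.00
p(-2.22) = -8.22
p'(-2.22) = 1.00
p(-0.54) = -6.54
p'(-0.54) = 1.00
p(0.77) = -5.23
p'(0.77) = 1.00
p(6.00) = 0.00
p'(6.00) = 1.00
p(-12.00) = -18.00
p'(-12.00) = 1.00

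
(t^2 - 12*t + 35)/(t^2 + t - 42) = (t^2 - 12*t + 35)/(t^2 + t - 42)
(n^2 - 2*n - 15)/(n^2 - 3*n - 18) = (n - 5)/(n - 6)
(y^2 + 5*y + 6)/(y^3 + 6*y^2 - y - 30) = (y + 2)/(y^2 + 3*y - 10)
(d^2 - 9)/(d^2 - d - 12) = (d - 3)/(d - 4)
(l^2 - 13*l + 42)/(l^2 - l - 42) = (l - 6)/(l + 6)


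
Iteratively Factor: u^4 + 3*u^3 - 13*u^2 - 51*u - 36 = (u + 3)*(u^3 - 13*u - 12) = (u - 4)*(u + 3)*(u^2 + 4*u + 3) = (u - 4)*(u + 1)*(u + 3)*(u + 3)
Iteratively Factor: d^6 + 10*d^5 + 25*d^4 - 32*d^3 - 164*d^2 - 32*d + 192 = (d + 4)*(d^5 + 6*d^4 + d^3 - 36*d^2 - 20*d + 48) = (d - 2)*(d + 4)*(d^4 + 8*d^3 + 17*d^2 - 2*d - 24) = (d - 2)*(d - 1)*(d + 4)*(d^3 + 9*d^2 + 26*d + 24) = (d - 2)*(d - 1)*(d + 3)*(d + 4)*(d^2 + 6*d + 8) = (d - 2)*(d - 1)*(d + 2)*(d + 3)*(d + 4)*(d + 4)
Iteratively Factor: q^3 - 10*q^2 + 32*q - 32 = (q - 2)*(q^2 - 8*q + 16) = (q - 4)*(q - 2)*(q - 4)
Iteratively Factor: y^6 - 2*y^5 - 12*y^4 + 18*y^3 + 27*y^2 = (y + 3)*(y^5 - 5*y^4 + 3*y^3 + 9*y^2) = (y - 3)*(y + 3)*(y^4 - 2*y^3 - 3*y^2) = y*(y - 3)*(y + 3)*(y^3 - 2*y^2 - 3*y) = y*(y - 3)*(y + 1)*(y + 3)*(y^2 - 3*y) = y^2*(y - 3)*(y + 1)*(y + 3)*(y - 3)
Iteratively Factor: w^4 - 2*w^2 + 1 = (w - 1)*(w^3 + w^2 - w - 1) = (w - 1)*(w + 1)*(w^2 - 1) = (w - 1)^2*(w + 1)*(w + 1)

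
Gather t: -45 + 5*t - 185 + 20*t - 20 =25*t - 250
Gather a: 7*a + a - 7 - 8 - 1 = 8*a - 16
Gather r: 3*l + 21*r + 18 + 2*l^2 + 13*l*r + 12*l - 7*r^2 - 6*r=2*l^2 + 15*l - 7*r^2 + r*(13*l + 15) + 18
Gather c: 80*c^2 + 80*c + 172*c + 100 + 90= 80*c^2 + 252*c + 190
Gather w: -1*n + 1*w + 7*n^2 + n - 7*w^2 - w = 7*n^2 - 7*w^2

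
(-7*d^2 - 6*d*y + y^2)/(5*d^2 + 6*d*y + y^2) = (-7*d + y)/(5*d + y)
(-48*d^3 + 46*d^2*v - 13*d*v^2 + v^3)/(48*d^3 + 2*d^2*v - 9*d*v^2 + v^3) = (-2*d + v)/(2*d + v)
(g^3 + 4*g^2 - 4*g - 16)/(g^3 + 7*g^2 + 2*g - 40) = (g + 2)/(g + 5)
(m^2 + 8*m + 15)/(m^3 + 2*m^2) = (m^2 + 8*m + 15)/(m^2*(m + 2))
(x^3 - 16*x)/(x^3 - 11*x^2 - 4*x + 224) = x*(x - 4)/(x^2 - 15*x + 56)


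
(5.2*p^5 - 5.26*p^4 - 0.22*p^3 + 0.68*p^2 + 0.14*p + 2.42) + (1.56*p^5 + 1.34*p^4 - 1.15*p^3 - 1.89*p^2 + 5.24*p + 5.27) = 6.76*p^5 - 3.92*p^4 - 1.37*p^3 - 1.21*p^2 + 5.38*p + 7.69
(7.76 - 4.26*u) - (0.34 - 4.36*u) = 0.100000000000001*u + 7.42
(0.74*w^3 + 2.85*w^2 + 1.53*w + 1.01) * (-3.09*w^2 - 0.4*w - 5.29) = -2.2866*w^5 - 9.1025*w^4 - 9.7823*w^3 - 18.8094*w^2 - 8.4977*w - 5.3429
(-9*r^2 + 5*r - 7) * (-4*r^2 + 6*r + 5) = 36*r^4 - 74*r^3 + 13*r^2 - 17*r - 35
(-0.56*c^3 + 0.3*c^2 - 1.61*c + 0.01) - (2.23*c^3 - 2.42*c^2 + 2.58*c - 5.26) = -2.79*c^3 + 2.72*c^2 - 4.19*c + 5.27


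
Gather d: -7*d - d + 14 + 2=16 - 8*d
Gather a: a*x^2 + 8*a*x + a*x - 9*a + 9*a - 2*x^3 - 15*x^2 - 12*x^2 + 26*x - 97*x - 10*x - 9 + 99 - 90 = a*(x^2 + 9*x) - 2*x^3 - 27*x^2 - 81*x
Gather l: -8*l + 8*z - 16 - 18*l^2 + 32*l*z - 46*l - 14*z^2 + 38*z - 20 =-18*l^2 + l*(32*z - 54) - 14*z^2 + 46*z - 36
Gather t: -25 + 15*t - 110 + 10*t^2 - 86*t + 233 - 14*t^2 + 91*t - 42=-4*t^2 + 20*t + 56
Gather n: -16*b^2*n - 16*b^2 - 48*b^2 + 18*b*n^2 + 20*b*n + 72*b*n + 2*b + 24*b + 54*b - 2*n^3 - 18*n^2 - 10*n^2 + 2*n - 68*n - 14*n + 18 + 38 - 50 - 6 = -64*b^2 + 80*b - 2*n^3 + n^2*(18*b - 28) + n*(-16*b^2 + 92*b - 80)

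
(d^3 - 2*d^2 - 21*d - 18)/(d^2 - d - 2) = (d^2 - 3*d - 18)/(d - 2)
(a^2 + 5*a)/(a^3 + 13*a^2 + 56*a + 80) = a/(a^2 + 8*a + 16)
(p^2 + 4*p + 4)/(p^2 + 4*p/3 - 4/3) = 3*(p + 2)/(3*p - 2)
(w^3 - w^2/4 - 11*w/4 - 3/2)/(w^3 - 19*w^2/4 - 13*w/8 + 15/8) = 2*(w^2 - w - 2)/(2*w^2 - 11*w + 5)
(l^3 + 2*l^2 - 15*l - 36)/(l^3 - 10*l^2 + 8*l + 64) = (l^2 + 6*l + 9)/(l^2 - 6*l - 16)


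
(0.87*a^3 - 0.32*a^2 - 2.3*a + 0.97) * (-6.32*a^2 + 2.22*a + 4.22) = -5.4984*a^5 + 3.9538*a^4 + 17.497*a^3 - 12.5868*a^2 - 7.5526*a + 4.0934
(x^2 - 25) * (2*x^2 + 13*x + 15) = 2*x^4 + 13*x^3 - 35*x^2 - 325*x - 375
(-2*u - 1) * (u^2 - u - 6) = -2*u^3 + u^2 + 13*u + 6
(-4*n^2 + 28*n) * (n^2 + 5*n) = -4*n^4 + 8*n^3 + 140*n^2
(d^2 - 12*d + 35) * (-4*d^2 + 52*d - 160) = -4*d^4 + 100*d^3 - 924*d^2 + 3740*d - 5600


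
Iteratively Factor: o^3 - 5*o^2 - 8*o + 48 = (o - 4)*(o^2 - o - 12) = (o - 4)^2*(o + 3)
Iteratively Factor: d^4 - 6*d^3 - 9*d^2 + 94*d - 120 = (d + 4)*(d^3 - 10*d^2 + 31*d - 30) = (d - 3)*(d + 4)*(d^2 - 7*d + 10) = (d - 5)*(d - 3)*(d + 4)*(d - 2)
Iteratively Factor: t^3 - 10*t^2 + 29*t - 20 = (t - 4)*(t^2 - 6*t + 5) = (t - 4)*(t - 1)*(t - 5)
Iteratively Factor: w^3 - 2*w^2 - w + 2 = (w + 1)*(w^2 - 3*w + 2) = (w - 2)*(w + 1)*(w - 1)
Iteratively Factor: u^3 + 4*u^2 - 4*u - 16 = (u + 4)*(u^2 - 4) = (u - 2)*(u + 4)*(u + 2)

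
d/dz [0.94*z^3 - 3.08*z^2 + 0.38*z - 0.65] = 2.82*z^2 - 6.16*z + 0.38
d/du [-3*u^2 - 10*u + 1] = -6*u - 10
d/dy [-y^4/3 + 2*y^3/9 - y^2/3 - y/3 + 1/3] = -4*y^3/3 + 2*y^2/3 - 2*y/3 - 1/3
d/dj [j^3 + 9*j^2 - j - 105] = 3*j^2 + 18*j - 1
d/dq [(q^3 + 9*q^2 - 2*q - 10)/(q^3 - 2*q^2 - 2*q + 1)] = 11*(-q^2 + 2*q - 2)/(q^4 - 6*q^3 + 11*q^2 - 6*q + 1)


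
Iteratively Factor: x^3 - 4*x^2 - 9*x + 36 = (x - 4)*(x^2 - 9) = (x - 4)*(x - 3)*(x + 3)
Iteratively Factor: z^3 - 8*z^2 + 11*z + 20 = (z - 4)*(z^2 - 4*z - 5) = (z - 4)*(z + 1)*(z - 5)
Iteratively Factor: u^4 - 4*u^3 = (u - 4)*(u^3) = u*(u - 4)*(u^2) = u^2*(u - 4)*(u)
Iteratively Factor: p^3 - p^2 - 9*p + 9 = (p + 3)*(p^2 - 4*p + 3) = (p - 3)*(p + 3)*(p - 1)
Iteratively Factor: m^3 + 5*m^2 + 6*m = (m + 2)*(m^2 + 3*m) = (m + 2)*(m + 3)*(m)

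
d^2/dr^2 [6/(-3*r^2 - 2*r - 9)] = 12*(9*r^2 + 6*r - 4*(3*r + 1)^2 + 27)/(3*r^2 + 2*r + 9)^3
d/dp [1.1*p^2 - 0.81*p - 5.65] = 2.2*p - 0.81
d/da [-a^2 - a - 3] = -2*a - 1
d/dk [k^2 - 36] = 2*k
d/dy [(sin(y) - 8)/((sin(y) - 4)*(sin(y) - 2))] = (16*sin(y) + cos(y)^2 - 41)*cos(y)/((sin(y) - 4)^2*(sin(y) - 2)^2)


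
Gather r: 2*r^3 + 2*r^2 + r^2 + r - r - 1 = 2*r^3 + 3*r^2 - 1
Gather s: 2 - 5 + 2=-1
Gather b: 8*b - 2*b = 6*b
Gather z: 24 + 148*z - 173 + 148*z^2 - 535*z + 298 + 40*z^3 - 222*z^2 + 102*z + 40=40*z^3 - 74*z^2 - 285*z + 189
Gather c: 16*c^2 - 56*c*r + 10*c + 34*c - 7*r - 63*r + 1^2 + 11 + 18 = 16*c^2 + c*(44 - 56*r) - 70*r + 30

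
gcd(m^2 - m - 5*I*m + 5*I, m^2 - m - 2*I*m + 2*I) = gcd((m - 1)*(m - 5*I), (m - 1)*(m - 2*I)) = m - 1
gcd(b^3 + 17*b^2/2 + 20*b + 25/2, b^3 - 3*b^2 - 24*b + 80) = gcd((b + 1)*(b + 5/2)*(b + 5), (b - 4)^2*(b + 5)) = b + 5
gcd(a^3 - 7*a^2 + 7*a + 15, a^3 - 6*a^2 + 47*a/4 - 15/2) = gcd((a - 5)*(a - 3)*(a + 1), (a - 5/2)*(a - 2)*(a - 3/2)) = 1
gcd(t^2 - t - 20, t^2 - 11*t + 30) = t - 5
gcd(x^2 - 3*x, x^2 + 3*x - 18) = x - 3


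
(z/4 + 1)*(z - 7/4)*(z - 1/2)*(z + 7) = z^4/4 + 35*z^3/16 + 33*z^2/32 - 427*z/32 + 49/8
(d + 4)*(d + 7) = d^2 + 11*d + 28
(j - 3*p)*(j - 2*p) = j^2 - 5*j*p + 6*p^2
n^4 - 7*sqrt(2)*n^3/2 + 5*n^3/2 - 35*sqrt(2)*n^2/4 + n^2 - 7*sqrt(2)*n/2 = n*(n + 1/2)*(n + 2)*(n - 7*sqrt(2)/2)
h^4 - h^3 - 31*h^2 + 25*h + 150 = (h - 5)*(h - 3)*(h + 2)*(h + 5)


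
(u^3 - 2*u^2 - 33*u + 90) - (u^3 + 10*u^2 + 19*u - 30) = -12*u^2 - 52*u + 120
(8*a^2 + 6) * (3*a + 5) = 24*a^3 + 40*a^2 + 18*a + 30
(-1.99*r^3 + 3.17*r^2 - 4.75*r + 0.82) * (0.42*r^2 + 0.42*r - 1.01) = -0.8358*r^5 + 0.4956*r^4 + 1.3463*r^3 - 4.8523*r^2 + 5.1419*r - 0.8282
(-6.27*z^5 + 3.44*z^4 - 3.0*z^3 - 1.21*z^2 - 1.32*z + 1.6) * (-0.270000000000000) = 1.6929*z^5 - 0.9288*z^4 + 0.81*z^3 + 0.3267*z^2 + 0.3564*z - 0.432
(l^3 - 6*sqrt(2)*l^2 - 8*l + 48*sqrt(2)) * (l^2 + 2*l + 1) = l^5 - 6*sqrt(2)*l^4 + 2*l^4 - 12*sqrt(2)*l^3 - 7*l^3 - 16*l^2 + 42*sqrt(2)*l^2 - 8*l + 96*sqrt(2)*l + 48*sqrt(2)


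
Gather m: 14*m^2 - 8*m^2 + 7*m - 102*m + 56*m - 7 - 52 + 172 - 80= 6*m^2 - 39*m + 33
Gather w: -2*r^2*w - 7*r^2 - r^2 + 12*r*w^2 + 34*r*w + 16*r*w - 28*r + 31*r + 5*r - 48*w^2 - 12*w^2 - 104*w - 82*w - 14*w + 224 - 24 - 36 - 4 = -8*r^2 + 8*r + w^2*(12*r - 60) + w*(-2*r^2 + 50*r - 200) + 160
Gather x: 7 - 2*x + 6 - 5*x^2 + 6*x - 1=-5*x^2 + 4*x + 12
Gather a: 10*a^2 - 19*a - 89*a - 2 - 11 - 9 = 10*a^2 - 108*a - 22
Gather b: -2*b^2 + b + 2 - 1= -2*b^2 + b + 1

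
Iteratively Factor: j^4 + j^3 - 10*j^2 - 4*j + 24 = (j + 2)*(j^3 - j^2 - 8*j + 12) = (j - 2)*(j + 2)*(j^2 + j - 6) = (j - 2)^2*(j + 2)*(j + 3)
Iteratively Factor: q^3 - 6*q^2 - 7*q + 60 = (q + 3)*(q^2 - 9*q + 20) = (q - 5)*(q + 3)*(q - 4)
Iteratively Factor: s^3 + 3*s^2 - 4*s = (s + 4)*(s^2 - s) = s*(s + 4)*(s - 1)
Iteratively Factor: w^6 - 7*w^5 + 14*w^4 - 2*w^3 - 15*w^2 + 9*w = (w + 1)*(w^5 - 8*w^4 + 22*w^3 - 24*w^2 + 9*w) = (w - 1)*(w + 1)*(w^4 - 7*w^3 + 15*w^2 - 9*w) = (w - 3)*(w - 1)*(w + 1)*(w^3 - 4*w^2 + 3*w) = w*(w - 3)*(w - 1)*(w + 1)*(w^2 - 4*w + 3) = w*(w - 3)*(w - 1)^2*(w + 1)*(w - 3)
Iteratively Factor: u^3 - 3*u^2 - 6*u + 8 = (u - 4)*(u^2 + u - 2) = (u - 4)*(u + 2)*(u - 1)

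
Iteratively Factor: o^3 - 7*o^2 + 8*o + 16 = (o + 1)*(o^2 - 8*o + 16) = (o - 4)*(o + 1)*(o - 4)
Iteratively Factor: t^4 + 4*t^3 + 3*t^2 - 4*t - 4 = (t + 1)*(t^3 + 3*t^2 - 4) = (t + 1)*(t + 2)*(t^2 + t - 2) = (t + 1)*(t + 2)^2*(t - 1)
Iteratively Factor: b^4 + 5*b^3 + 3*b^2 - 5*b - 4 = (b + 4)*(b^3 + b^2 - b - 1) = (b - 1)*(b + 4)*(b^2 + 2*b + 1) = (b - 1)*(b + 1)*(b + 4)*(b + 1)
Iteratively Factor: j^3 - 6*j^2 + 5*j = (j - 5)*(j^2 - j) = (j - 5)*(j - 1)*(j)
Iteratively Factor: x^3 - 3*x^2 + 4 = (x - 2)*(x^2 - x - 2) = (x - 2)^2*(x + 1)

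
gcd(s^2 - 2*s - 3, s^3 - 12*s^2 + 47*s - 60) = s - 3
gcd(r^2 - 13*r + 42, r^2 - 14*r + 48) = r - 6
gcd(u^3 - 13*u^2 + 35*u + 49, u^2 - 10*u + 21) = u - 7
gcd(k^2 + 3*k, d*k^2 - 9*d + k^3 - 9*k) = k + 3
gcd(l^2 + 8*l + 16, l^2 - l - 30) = 1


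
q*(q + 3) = q^2 + 3*q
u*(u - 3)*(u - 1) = u^3 - 4*u^2 + 3*u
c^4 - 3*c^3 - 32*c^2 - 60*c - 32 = (c - 8)*(c + 1)*(c + 2)^2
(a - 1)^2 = a^2 - 2*a + 1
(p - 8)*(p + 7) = p^2 - p - 56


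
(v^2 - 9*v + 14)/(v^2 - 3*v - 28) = (v - 2)/(v + 4)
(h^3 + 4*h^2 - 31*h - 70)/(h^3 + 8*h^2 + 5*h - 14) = (h - 5)/(h - 1)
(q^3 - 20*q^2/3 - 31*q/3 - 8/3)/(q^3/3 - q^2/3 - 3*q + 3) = (3*q^3 - 20*q^2 - 31*q - 8)/(q^3 - q^2 - 9*q + 9)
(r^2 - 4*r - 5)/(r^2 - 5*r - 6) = (r - 5)/(r - 6)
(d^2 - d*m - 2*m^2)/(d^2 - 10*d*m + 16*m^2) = (d + m)/(d - 8*m)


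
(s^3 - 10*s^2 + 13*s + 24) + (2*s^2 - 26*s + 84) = s^3 - 8*s^2 - 13*s + 108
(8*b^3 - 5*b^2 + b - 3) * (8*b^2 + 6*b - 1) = 64*b^5 + 8*b^4 - 30*b^3 - 13*b^2 - 19*b + 3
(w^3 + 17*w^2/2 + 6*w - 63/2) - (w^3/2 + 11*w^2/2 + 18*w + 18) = w^3/2 + 3*w^2 - 12*w - 99/2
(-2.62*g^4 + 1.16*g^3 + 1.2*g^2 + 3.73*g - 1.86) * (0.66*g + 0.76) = -1.7292*g^5 - 1.2256*g^4 + 1.6736*g^3 + 3.3738*g^2 + 1.6072*g - 1.4136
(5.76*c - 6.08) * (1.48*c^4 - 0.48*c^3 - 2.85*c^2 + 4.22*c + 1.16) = 8.5248*c^5 - 11.7632*c^4 - 13.4976*c^3 + 41.6352*c^2 - 18.976*c - 7.0528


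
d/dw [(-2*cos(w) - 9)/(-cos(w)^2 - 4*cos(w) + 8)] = 2*(cos(w)^2 + 9*cos(w) + 26)*sin(w)/(cos(w)^2 + 4*cos(w) - 8)^2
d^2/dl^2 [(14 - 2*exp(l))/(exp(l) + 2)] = 18*(exp(l) - 2)*exp(l)/(exp(3*l) + 6*exp(2*l) + 12*exp(l) + 8)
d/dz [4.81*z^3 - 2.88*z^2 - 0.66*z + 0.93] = 14.43*z^2 - 5.76*z - 0.66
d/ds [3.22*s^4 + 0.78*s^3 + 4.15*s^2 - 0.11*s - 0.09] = 12.88*s^3 + 2.34*s^2 + 8.3*s - 0.11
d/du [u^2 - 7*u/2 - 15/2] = 2*u - 7/2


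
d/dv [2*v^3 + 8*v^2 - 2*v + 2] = 6*v^2 + 16*v - 2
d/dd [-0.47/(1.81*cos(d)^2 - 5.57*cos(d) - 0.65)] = (2.6179 - 1.7014*cos(d))*sin(d)/(-1.81*cos(d)^2 + 5.57*cos(d) + 0.65)^2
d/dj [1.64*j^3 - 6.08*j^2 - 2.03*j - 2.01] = 4.92*j^2 - 12.16*j - 2.03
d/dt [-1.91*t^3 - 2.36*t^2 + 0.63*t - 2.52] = -5.73*t^2 - 4.72*t + 0.63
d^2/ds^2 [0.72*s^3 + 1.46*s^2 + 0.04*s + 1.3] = 4.32*s + 2.92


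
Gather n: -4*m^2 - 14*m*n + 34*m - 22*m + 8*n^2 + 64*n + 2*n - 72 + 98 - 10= -4*m^2 + 12*m + 8*n^2 + n*(66 - 14*m) + 16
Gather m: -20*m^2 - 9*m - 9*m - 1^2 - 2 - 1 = -20*m^2 - 18*m - 4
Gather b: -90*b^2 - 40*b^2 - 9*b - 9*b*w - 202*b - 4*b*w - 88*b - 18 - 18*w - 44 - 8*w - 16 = -130*b^2 + b*(-13*w - 299) - 26*w - 78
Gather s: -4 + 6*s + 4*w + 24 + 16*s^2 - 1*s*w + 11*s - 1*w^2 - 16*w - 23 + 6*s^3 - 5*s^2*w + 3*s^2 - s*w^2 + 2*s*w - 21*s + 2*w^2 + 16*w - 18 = 6*s^3 + s^2*(19 - 5*w) + s*(-w^2 + w - 4) + w^2 + 4*w - 21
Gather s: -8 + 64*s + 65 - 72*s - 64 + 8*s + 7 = 0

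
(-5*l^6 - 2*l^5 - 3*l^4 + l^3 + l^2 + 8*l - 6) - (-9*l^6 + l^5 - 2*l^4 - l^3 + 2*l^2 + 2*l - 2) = 4*l^6 - 3*l^5 - l^4 + 2*l^3 - l^2 + 6*l - 4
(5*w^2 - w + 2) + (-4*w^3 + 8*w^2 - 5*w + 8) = -4*w^3 + 13*w^2 - 6*w + 10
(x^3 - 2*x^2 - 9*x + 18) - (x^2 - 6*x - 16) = x^3 - 3*x^2 - 3*x + 34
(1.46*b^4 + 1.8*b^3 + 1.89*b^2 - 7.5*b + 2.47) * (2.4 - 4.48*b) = -6.5408*b^5 - 4.56*b^4 - 4.1472*b^3 + 38.136*b^2 - 29.0656*b + 5.928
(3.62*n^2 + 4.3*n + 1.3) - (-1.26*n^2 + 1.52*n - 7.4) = 4.88*n^2 + 2.78*n + 8.7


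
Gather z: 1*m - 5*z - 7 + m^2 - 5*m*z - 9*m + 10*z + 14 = m^2 - 8*m + z*(5 - 5*m) + 7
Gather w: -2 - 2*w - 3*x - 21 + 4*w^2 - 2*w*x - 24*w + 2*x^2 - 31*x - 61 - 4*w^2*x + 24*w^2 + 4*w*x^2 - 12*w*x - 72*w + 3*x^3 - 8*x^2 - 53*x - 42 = w^2*(28 - 4*x) + w*(4*x^2 - 14*x - 98) + 3*x^3 - 6*x^2 - 87*x - 126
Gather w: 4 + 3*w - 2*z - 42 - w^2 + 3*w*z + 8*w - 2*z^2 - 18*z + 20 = -w^2 + w*(3*z + 11) - 2*z^2 - 20*z - 18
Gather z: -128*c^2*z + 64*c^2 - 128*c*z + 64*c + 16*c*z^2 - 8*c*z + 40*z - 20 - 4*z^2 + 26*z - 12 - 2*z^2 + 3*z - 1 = 64*c^2 + 64*c + z^2*(16*c - 6) + z*(-128*c^2 - 136*c + 69) - 33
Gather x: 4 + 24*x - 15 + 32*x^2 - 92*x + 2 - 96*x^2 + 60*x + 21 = -64*x^2 - 8*x + 12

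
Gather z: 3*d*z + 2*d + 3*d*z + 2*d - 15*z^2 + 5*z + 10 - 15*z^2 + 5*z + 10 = 4*d - 30*z^2 + z*(6*d + 10) + 20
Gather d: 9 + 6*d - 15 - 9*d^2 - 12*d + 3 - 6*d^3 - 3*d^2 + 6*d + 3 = -6*d^3 - 12*d^2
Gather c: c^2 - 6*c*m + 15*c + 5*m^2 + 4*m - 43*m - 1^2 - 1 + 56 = c^2 + c*(15 - 6*m) + 5*m^2 - 39*m + 54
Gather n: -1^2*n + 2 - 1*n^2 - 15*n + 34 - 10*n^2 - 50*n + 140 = -11*n^2 - 66*n + 176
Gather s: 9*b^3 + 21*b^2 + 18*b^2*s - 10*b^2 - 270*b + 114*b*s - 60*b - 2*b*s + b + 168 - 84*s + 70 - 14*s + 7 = 9*b^3 + 11*b^2 - 329*b + s*(18*b^2 + 112*b - 98) + 245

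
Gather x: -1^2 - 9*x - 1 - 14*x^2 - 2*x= -14*x^2 - 11*x - 2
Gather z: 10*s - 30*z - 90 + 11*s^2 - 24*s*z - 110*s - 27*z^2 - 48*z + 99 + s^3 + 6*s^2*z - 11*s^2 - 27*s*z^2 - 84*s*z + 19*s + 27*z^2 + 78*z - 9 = s^3 - 27*s*z^2 - 81*s + z*(6*s^2 - 108*s)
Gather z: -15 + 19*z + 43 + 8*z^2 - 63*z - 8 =8*z^2 - 44*z + 20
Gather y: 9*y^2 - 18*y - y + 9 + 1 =9*y^2 - 19*y + 10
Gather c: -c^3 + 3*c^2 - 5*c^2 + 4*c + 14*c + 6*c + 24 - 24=-c^3 - 2*c^2 + 24*c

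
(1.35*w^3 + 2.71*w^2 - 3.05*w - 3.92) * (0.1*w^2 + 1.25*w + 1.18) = 0.135*w^5 + 1.9585*w^4 + 4.6755*w^3 - 1.0067*w^2 - 8.499*w - 4.6256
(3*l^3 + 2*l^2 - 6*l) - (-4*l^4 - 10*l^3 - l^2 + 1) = 4*l^4 + 13*l^3 + 3*l^2 - 6*l - 1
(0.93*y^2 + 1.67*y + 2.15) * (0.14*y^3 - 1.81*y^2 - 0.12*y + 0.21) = 0.1302*y^5 - 1.4495*y^4 - 2.8333*y^3 - 3.8966*y^2 + 0.0926999999999999*y + 0.4515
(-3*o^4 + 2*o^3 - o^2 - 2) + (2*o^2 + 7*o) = -3*o^4 + 2*o^3 + o^2 + 7*o - 2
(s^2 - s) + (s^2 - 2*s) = 2*s^2 - 3*s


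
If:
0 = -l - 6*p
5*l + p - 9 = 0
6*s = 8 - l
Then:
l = 54/29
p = -9/29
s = 89/87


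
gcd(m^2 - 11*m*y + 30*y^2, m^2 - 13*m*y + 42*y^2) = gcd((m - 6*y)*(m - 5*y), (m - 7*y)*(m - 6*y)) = -m + 6*y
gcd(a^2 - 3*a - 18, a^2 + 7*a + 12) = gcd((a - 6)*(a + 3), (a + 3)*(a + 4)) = a + 3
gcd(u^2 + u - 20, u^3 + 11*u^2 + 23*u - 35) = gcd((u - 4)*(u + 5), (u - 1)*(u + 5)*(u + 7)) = u + 5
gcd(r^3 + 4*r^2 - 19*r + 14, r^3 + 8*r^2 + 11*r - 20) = r - 1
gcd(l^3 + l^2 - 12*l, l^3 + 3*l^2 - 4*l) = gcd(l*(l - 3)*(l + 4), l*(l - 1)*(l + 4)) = l^2 + 4*l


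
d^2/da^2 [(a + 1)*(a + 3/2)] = 2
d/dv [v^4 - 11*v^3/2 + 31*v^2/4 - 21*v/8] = 4*v^3 - 33*v^2/2 + 31*v/2 - 21/8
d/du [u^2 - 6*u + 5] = 2*u - 6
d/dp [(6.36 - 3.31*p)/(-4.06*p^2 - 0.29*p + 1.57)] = (-13.4386*p^2 + 51.6432*p - 3.3523)/(16.4836*p^4 + 2.3548*p^3 - 12.6643*p^2 - 0.9106*p + 2.4649)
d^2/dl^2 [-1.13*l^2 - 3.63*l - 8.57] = -2.26000000000000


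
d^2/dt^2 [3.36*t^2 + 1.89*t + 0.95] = 6.72000000000000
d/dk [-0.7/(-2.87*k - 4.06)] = -2.009/(2.87*k + 4.06)^2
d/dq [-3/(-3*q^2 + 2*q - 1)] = 6*(1 - 3*q)/(3*q^2 - 2*q + 1)^2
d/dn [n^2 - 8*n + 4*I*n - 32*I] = 2*n - 8 + 4*I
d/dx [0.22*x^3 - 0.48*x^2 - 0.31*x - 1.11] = 0.66*x^2 - 0.96*x - 0.31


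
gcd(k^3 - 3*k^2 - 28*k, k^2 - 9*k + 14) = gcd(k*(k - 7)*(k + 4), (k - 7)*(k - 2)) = k - 7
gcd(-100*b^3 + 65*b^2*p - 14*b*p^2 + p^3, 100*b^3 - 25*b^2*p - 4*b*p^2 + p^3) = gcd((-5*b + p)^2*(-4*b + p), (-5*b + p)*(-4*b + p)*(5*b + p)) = 20*b^2 - 9*b*p + p^2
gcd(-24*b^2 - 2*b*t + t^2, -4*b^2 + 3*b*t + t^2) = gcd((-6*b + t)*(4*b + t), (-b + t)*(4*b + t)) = 4*b + t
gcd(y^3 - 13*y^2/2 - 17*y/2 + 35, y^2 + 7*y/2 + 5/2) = y + 5/2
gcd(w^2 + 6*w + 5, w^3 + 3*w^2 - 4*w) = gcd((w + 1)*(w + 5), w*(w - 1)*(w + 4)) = 1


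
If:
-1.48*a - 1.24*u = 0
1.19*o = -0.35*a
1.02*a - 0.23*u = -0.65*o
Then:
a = 0.00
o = 0.00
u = 0.00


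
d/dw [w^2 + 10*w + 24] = 2*w + 10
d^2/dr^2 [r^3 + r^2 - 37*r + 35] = 6*r + 2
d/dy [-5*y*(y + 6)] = -10*y - 30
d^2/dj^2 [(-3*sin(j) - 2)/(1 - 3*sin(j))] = 9*(-3*sin(j)^2 - sin(j) + 6)/(3*sin(j) - 1)^3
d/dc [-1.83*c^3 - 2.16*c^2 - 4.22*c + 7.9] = -5.49*c^2 - 4.32*c - 4.22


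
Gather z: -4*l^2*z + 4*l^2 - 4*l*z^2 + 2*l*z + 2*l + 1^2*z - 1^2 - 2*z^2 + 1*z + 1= 4*l^2 + 2*l + z^2*(-4*l - 2) + z*(-4*l^2 + 2*l + 2)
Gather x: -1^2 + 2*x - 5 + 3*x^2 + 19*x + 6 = 3*x^2 + 21*x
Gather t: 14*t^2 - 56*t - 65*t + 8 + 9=14*t^2 - 121*t + 17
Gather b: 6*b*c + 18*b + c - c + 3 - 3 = b*(6*c + 18)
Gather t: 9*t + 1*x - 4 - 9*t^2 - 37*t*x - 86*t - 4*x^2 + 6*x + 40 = -9*t^2 + t*(-37*x - 77) - 4*x^2 + 7*x + 36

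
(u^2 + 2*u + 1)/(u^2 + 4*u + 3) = (u + 1)/(u + 3)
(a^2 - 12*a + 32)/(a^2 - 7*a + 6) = (a^2 - 12*a + 32)/(a^2 - 7*a + 6)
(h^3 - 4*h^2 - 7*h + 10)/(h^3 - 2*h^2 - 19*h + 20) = (h + 2)/(h + 4)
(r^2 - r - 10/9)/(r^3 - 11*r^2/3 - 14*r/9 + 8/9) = (3*r - 5)/(3*r^2 - 13*r + 4)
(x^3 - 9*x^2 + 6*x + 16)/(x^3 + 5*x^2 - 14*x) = (x^2 - 7*x - 8)/(x*(x + 7))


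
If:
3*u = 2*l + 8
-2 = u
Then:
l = -7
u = -2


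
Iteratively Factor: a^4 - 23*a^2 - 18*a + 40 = (a - 1)*(a^3 + a^2 - 22*a - 40) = (a - 5)*(a - 1)*(a^2 + 6*a + 8) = (a - 5)*(a - 1)*(a + 4)*(a + 2)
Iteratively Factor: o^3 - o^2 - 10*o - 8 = (o + 2)*(o^2 - 3*o - 4) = (o - 4)*(o + 2)*(o + 1)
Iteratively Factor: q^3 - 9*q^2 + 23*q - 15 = (q - 1)*(q^2 - 8*q + 15) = (q - 5)*(q - 1)*(q - 3)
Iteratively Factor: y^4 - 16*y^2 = (y)*(y^3 - 16*y) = y*(y - 4)*(y^2 + 4*y) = y^2*(y - 4)*(y + 4)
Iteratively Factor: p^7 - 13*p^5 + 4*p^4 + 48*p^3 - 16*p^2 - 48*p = (p - 2)*(p^6 + 2*p^5 - 9*p^4 - 14*p^3 + 20*p^2 + 24*p) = (p - 2)*(p + 3)*(p^5 - p^4 - 6*p^3 + 4*p^2 + 8*p) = (p - 2)*(p + 1)*(p + 3)*(p^4 - 2*p^3 - 4*p^2 + 8*p) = (p - 2)^2*(p + 1)*(p + 3)*(p^3 - 4*p) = (p - 2)^3*(p + 1)*(p + 3)*(p^2 + 2*p) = (p - 2)^3*(p + 1)*(p + 2)*(p + 3)*(p)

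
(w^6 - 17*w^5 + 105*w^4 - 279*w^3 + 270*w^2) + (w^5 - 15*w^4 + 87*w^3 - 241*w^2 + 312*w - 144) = w^6 - 16*w^5 + 90*w^4 - 192*w^3 + 29*w^2 + 312*w - 144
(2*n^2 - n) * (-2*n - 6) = -4*n^3 - 10*n^2 + 6*n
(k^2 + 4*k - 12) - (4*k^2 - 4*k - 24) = -3*k^2 + 8*k + 12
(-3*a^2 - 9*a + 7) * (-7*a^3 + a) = 21*a^5 + 63*a^4 - 52*a^3 - 9*a^2 + 7*a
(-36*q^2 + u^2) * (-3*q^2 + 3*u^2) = 108*q^4 - 111*q^2*u^2 + 3*u^4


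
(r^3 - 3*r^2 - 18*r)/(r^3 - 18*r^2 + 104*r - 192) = r*(r + 3)/(r^2 - 12*r + 32)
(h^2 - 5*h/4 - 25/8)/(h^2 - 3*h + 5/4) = (4*h + 5)/(2*(2*h - 1))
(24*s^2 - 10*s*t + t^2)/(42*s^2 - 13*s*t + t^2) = (4*s - t)/(7*s - t)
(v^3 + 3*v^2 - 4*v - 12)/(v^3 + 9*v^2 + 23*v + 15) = (v^2 - 4)/(v^2 + 6*v + 5)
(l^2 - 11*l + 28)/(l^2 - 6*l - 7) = (l - 4)/(l + 1)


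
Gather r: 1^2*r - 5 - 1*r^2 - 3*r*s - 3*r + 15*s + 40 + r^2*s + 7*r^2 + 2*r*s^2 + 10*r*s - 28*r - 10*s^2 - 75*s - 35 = r^2*(s + 6) + r*(2*s^2 + 7*s - 30) - 10*s^2 - 60*s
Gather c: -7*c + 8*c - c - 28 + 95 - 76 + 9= 0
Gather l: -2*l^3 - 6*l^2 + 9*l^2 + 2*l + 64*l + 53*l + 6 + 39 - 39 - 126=-2*l^3 + 3*l^2 + 119*l - 120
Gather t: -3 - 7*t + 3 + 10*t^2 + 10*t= 10*t^2 + 3*t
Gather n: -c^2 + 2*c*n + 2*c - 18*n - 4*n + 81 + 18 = -c^2 + 2*c + n*(2*c - 22) + 99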